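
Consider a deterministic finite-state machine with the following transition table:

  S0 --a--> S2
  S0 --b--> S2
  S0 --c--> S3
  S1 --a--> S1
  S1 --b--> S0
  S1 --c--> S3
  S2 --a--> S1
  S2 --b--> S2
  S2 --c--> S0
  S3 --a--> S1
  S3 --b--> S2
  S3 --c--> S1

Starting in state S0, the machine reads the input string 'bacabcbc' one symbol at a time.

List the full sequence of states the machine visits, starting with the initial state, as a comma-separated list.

Answer: S0, S2, S1, S3, S1, S0, S3, S2, S0

Derivation:
Start: S0
  read 'b': S0 --b--> S2
  read 'a': S2 --a--> S1
  read 'c': S1 --c--> S3
  read 'a': S3 --a--> S1
  read 'b': S1 --b--> S0
  read 'c': S0 --c--> S3
  read 'b': S3 --b--> S2
  read 'c': S2 --c--> S0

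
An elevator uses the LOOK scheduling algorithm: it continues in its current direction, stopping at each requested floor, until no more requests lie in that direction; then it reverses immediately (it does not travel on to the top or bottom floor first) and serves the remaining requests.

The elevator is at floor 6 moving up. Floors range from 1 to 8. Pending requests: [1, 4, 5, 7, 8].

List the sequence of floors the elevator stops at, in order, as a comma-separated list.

Current: 6, moving UP
Serve above first (ascending): [7, 8]
Then reverse, serve below (descending): [5, 4, 1]

Answer: 7, 8, 5, 4, 1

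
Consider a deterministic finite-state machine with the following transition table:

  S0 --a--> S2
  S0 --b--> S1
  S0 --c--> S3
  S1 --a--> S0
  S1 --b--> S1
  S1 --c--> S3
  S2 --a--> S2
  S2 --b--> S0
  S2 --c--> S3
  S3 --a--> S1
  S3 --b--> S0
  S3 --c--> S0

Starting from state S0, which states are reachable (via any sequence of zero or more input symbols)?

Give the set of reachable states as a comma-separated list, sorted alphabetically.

BFS from S0:
  visit S0: S0--a-->S2 (new), S0--b-->S1 (new), S0--c-->S3 (new)
  visit S2: S2--a-->S2 (seen), S2--b-->S0 (seen), S2--c-->S3 (seen)
  visit S1: S1--a-->S0 (seen), S1--b-->S1 (seen), S1--c-->S3 (seen)
  visit S3: S3--a-->S1 (seen), S3--b-->S0 (seen), S3--c-->S0 (seen)

Answer: S0, S1, S2, S3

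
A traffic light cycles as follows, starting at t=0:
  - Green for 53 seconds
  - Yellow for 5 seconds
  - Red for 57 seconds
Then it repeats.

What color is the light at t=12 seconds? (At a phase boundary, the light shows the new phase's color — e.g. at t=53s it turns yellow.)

Cycle length = 53 + 5 + 57 = 115s
t = 12, phase_t = 12 mod 115 = 12
12 < 53 (green end) → GREEN

Answer: green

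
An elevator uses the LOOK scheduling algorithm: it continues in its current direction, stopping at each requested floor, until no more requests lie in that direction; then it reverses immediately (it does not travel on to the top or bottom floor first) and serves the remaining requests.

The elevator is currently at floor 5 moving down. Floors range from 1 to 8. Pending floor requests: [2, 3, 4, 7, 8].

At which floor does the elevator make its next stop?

Answer: 4

Derivation:
Current floor: 5, direction: down
Requests above: [7, 8]
Requests below: [2, 3, 4]
Moving down and requests lie below → nearest below is max([2, 3, 4]) = 4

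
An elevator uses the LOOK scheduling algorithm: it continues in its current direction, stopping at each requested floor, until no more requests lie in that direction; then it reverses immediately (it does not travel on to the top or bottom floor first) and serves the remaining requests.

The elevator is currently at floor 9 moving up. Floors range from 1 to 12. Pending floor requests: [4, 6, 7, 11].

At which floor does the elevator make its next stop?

Answer: 11

Derivation:
Current floor: 9, direction: up
Requests above: [11]
Requests below: [4, 6, 7]
Moving up and requests lie above → nearest above is min([11]) = 11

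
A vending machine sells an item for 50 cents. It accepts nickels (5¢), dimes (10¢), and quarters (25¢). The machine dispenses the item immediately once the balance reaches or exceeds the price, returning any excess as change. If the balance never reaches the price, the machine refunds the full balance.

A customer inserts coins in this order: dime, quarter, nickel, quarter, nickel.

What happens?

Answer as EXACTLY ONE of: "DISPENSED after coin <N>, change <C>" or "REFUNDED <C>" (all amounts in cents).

Answer: DISPENSED after coin 4, change 15

Derivation:
Price: 50¢
Coin 1 (dime, 10¢): balance = 10¢
Coin 2 (quarter, 25¢): balance = 35¢
Coin 3 (nickel, 5¢): balance = 40¢
Coin 4 (quarter, 25¢): balance = 65¢
  → balance >= price → DISPENSE, change = 65 - 50 = 15¢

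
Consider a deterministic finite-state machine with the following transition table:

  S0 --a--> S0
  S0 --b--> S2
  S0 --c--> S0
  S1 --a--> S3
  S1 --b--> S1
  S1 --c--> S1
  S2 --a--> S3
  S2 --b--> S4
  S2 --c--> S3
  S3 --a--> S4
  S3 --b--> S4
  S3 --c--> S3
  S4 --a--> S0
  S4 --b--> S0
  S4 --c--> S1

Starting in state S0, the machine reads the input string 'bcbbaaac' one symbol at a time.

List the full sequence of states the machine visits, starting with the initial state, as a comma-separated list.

Answer: S0, S2, S3, S4, S0, S0, S0, S0, S0

Derivation:
Start: S0
  read 'b': S0 --b--> S2
  read 'c': S2 --c--> S3
  read 'b': S3 --b--> S4
  read 'b': S4 --b--> S0
  read 'a': S0 --a--> S0
  read 'a': S0 --a--> S0
  read 'a': S0 --a--> S0
  read 'c': S0 --c--> S0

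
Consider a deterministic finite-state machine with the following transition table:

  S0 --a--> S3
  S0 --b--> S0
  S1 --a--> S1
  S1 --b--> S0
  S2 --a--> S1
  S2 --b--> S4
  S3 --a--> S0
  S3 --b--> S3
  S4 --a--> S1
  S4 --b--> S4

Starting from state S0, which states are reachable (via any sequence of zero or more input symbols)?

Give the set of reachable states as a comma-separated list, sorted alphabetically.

BFS from S0:
  visit S0: S0--a-->S3 (new), S0--b-->S0 (seen)
  visit S3: S3--a-->S0 (seen), S3--b-->S3 (seen)

Answer: S0, S3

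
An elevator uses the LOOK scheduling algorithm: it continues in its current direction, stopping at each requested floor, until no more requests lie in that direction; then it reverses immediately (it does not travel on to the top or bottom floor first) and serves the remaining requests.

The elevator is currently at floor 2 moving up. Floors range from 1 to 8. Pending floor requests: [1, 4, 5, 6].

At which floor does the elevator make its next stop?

Answer: 4

Derivation:
Current floor: 2, direction: up
Requests above: [4, 5, 6]
Requests below: [1]
Moving up and requests lie above → nearest above is min([4, 5, 6]) = 4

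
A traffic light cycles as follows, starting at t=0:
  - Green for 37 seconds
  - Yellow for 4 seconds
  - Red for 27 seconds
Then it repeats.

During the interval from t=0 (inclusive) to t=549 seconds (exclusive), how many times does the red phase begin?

Answer: 8

Derivation:
Cycle = 37+4+27 = 68s
red phase starts at t = k*68 + 41 for k=0,1,2,...
Need k*68+41 < 549 → k < 7.471
k ∈ {0, ..., 7} → 8 starts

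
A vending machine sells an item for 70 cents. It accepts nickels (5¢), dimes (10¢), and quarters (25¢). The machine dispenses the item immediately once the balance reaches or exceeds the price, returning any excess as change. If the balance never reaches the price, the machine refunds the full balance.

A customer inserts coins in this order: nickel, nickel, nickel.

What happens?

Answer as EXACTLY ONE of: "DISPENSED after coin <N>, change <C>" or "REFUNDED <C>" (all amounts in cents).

Answer: REFUNDED 15

Derivation:
Price: 70¢
Coin 1 (nickel, 5¢): balance = 5¢
Coin 2 (nickel, 5¢): balance = 10¢
Coin 3 (nickel, 5¢): balance = 15¢
All coins inserted, balance 15¢ < price 70¢ → REFUND 15¢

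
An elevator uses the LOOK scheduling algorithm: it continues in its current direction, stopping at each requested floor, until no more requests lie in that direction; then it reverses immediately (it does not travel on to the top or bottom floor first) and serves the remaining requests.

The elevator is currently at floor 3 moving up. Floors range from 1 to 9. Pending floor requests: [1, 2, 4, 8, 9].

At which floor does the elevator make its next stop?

Current floor: 3, direction: up
Requests above: [4, 8, 9]
Requests below: [1, 2]
Moving up and requests lie above → nearest above is min([4, 8, 9]) = 4

Answer: 4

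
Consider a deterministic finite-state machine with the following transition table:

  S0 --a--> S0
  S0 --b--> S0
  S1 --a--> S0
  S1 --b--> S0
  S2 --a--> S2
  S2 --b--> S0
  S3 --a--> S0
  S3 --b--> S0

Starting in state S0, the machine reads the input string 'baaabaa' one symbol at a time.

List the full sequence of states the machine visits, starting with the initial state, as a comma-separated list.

Answer: S0, S0, S0, S0, S0, S0, S0, S0

Derivation:
Start: S0
  read 'b': S0 --b--> S0
  read 'a': S0 --a--> S0
  read 'a': S0 --a--> S0
  read 'a': S0 --a--> S0
  read 'b': S0 --b--> S0
  read 'a': S0 --a--> S0
  read 'a': S0 --a--> S0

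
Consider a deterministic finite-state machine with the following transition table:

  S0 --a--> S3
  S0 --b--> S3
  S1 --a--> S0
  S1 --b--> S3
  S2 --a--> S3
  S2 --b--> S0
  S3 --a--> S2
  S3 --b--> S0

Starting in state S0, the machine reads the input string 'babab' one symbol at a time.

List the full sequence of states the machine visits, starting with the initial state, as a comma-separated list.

Answer: S0, S3, S2, S0, S3, S0

Derivation:
Start: S0
  read 'b': S0 --b--> S3
  read 'a': S3 --a--> S2
  read 'b': S2 --b--> S0
  read 'a': S0 --a--> S3
  read 'b': S3 --b--> S0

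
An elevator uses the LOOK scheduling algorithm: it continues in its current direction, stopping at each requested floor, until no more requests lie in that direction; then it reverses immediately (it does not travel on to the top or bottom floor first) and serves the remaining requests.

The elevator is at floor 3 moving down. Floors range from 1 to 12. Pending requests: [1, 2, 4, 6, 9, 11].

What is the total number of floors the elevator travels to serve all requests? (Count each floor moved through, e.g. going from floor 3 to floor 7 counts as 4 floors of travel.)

Answer: 12

Derivation:
Start at floor 3 moving down, LOOK stop order: [2, 1, 4, 6, 9, 11]
  3 → 2: |2-3| = 1, total = 1
  2 → 1: |1-2| = 1, total = 2
  1 → 4: |4-1| = 3, total = 5
  4 → 6: |6-4| = 2, total = 7
  6 → 9: |9-6| = 3, total = 10
  9 → 11: |11-9| = 2, total = 12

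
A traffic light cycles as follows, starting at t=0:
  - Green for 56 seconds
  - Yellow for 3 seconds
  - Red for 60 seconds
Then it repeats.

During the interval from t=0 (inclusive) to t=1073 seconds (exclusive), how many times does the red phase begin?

Cycle = 56+3+60 = 119s
red phase starts at t = k*119 + 59 for k=0,1,2,...
Need k*119+59 < 1073 → k < 8.521
k ∈ {0, ..., 8} → 9 starts

Answer: 9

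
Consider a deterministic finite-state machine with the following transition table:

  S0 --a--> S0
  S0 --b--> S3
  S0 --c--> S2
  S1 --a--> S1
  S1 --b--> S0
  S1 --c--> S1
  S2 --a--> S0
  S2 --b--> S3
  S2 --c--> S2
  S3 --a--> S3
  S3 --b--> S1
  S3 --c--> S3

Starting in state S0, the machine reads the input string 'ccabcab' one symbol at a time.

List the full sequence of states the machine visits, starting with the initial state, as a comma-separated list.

Answer: S0, S2, S2, S0, S3, S3, S3, S1

Derivation:
Start: S0
  read 'c': S0 --c--> S2
  read 'c': S2 --c--> S2
  read 'a': S2 --a--> S0
  read 'b': S0 --b--> S3
  read 'c': S3 --c--> S3
  read 'a': S3 --a--> S3
  read 'b': S3 --b--> S1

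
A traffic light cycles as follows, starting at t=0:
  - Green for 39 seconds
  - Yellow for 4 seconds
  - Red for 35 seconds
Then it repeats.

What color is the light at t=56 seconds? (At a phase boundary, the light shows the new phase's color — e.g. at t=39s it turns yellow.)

Answer: red

Derivation:
Cycle length = 39 + 4 + 35 = 78s
t = 56, phase_t = 56 mod 78 = 56
56 >= 43 → RED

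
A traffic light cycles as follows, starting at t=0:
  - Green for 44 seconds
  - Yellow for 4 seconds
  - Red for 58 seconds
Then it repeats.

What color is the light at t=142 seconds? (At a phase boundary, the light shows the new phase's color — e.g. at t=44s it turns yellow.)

Cycle length = 44 + 4 + 58 = 106s
t = 142, phase_t = 142 mod 106 = 36
36 < 44 (green end) → GREEN

Answer: green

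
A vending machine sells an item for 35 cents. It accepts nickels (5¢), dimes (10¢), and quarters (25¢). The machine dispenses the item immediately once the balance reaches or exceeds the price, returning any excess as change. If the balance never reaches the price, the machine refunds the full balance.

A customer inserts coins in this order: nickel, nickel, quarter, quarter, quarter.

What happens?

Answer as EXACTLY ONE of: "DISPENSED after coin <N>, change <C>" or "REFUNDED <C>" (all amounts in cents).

Answer: DISPENSED after coin 3, change 0

Derivation:
Price: 35¢
Coin 1 (nickel, 5¢): balance = 5¢
Coin 2 (nickel, 5¢): balance = 10¢
Coin 3 (quarter, 25¢): balance = 35¢
  → balance >= price → DISPENSE, change = 35 - 35 = 0¢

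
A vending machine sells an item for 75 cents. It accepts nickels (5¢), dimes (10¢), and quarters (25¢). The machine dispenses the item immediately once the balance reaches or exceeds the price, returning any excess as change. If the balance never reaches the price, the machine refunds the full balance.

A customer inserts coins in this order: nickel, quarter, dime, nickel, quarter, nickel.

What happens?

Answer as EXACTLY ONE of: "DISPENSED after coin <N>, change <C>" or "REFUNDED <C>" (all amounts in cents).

Answer: DISPENSED after coin 6, change 0

Derivation:
Price: 75¢
Coin 1 (nickel, 5¢): balance = 5¢
Coin 2 (quarter, 25¢): balance = 30¢
Coin 3 (dime, 10¢): balance = 40¢
Coin 4 (nickel, 5¢): balance = 45¢
Coin 5 (quarter, 25¢): balance = 70¢
Coin 6 (nickel, 5¢): balance = 75¢
  → balance >= price → DISPENSE, change = 75 - 75 = 0¢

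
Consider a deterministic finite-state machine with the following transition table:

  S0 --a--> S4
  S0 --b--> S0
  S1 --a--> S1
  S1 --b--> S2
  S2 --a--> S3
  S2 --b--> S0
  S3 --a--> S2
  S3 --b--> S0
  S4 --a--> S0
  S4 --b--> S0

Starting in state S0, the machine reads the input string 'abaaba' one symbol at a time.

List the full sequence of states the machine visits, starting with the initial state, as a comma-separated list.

Start: S0
  read 'a': S0 --a--> S4
  read 'b': S4 --b--> S0
  read 'a': S0 --a--> S4
  read 'a': S4 --a--> S0
  read 'b': S0 --b--> S0
  read 'a': S0 --a--> S4

Answer: S0, S4, S0, S4, S0, S0, S4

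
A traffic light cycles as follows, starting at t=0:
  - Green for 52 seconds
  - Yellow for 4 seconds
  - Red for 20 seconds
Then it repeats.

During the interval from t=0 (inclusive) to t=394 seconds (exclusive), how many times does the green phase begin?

Answer: 6

Derivation:
Cycle = 52+4+20 = 76s
green phase starts at t = k*76 + 0 for k=0,1,2,...
Need k*76+0 < 394 → k < 5.184
k ∈ {0, ..., 5} → 6 starts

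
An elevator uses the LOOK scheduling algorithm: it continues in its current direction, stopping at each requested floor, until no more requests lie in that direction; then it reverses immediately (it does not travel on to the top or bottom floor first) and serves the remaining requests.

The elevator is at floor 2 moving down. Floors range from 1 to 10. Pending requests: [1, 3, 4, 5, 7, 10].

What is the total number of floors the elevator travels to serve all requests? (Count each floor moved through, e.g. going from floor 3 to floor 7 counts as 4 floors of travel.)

Start at floor 2 moving down, LOOK stop order: [1, 3, 4, 5, 7, 10]
  2 → 1: |1-2| = 1, total = 1
  1 → 3: |3-1| = 2, total = 3
  3 → 4: |4-3| = 1, total = 4
  4 → 5: |5-4| = 1, total = 5
  5 → 7: |7-5| = 2, total = 7
  7 → 10: |10-7| = 3, total = 10

Answer: 10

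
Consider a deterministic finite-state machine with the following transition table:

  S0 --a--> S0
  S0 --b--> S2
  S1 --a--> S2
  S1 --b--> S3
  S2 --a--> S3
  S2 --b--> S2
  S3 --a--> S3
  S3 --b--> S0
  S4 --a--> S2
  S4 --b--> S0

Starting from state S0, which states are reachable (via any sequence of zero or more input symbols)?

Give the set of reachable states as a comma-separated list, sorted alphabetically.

BFS from S0:
  visit S0: S0--a-->S0 (seen), S0--b-->S2 (new)
  visit S2: S2--a-->S3 (new), S2--b-->S2 (seen)
  visit S3: S3--a-->S3 (seen), S3--b-->S0 (seen)

Answer: S0, S2, S3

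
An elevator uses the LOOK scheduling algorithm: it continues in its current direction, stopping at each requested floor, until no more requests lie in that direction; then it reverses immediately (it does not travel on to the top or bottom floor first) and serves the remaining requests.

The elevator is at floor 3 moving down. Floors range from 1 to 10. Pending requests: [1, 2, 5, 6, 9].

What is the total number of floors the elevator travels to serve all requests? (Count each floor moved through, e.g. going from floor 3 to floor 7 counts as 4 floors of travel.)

Start at floor 3 moving down, LOOK stop order: [2, 1, 5, 6, 9]
  3 → 2: |2-3| = 1, total = 1
  2 → 1: |1-2| = 1, total = 2
  1 → 5: |5-1| = 4, total = 6
  5 → 6: |6-5| = 1, total = 7
  6 → 9: |9-6| = 3, total = 10

Answer: 10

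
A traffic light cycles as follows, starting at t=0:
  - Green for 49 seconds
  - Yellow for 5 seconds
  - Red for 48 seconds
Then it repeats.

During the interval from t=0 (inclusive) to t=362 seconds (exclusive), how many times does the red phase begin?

Answer: 4

Derivation:
Cycle = 49+5+48 = 102s
red phase starts at t = k*102 + 54 for k=0,1,2,...
Need k*102+54 < 362 → k < 3.020
k ∈ {0, ..., 3} → 4 starts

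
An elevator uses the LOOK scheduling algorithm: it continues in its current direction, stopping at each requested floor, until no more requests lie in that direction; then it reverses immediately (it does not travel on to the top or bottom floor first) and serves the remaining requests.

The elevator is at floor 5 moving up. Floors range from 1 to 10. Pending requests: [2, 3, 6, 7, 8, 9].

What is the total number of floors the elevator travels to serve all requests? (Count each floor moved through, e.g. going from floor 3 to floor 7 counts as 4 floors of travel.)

Start at floor 5 moving up, LOOK stop order: [6, 7, 8, 9, 3, 2]
  5 → 6: |6-5| = 1, total = 1
  6 → 7: |7-6| = 1, total = 2
  7 → 8: |8-7| = 1, total = 3
  8 → 9: |9-8| = 1, total = 4
  9 → 3: |3-9| = 6, total = 10
  3 → 2: |2-3| = 1, total = 11

Answer: 11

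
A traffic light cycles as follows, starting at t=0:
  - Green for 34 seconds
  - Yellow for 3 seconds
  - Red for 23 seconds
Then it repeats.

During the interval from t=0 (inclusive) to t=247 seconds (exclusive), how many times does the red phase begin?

Cycle = 34+3+23 = 60s
red phase starts at t = k*60 + 37 for k=0,1,2,...
Need k*60+37 < 247 → k < 3.500
k ∈ {0, ..., 3} → 4 starts

Answer: 4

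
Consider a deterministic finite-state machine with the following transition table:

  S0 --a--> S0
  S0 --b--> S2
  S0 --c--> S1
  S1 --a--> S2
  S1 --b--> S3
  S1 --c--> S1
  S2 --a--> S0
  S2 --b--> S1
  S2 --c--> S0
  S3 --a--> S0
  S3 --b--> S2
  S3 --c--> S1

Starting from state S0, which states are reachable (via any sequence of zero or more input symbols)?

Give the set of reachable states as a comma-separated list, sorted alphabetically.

BFS from S0:
  visit S0: S0--a-->S0 (seen), S0--b-->S2 (new), S0--c-->S1 (new)
  visit S2: S2--a-->S0 (seen), S2--b-->S1 (seen), S2--c-->S0 (seen)
  visit S1: S1--a-->S2 (seen), S1--b-->S3 (new), S1--c-->S1 (seen)
  visit S3: S3--a-->S0 (seen), S3--b-->S2 (seen), S3--c-->S1 (seen)

Answer: S0, S1, S2, S3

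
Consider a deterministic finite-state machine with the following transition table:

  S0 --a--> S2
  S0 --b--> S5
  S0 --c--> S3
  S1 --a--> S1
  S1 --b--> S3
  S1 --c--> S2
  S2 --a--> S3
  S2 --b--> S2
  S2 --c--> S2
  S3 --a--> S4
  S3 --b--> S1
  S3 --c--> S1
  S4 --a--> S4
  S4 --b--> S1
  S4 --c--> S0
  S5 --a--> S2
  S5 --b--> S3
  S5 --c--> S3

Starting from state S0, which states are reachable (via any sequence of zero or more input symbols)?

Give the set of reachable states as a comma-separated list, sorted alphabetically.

BFS from S0:
  visit S0: S0--a-->S2 (new), S0--b-->S5 (new), S0--c-->S3 (new)
  visit S2: S2--a-->S3 (seen), S2--b-->S2 (seen), S2--c-->S2 (seen)
  visit S5: S5--a-->S2 (seen), S5--b-->S3 (seen), S5--c-->S3 (seen)
  visit S3: S3--a-->S4 (new), S3--b-->S1 (new), S3--c-->S1 (seen)
  visit S4: S4--a-->S4 (seen), S4--b-->S1 (seen), S4--c-->S0 (seen)
  visit S1: S1--a-->S1 (seen), S1--b-->S3 (seen), S1--c-->S2 (seen)

Answer: S0, S1, S2, S3, S4, S5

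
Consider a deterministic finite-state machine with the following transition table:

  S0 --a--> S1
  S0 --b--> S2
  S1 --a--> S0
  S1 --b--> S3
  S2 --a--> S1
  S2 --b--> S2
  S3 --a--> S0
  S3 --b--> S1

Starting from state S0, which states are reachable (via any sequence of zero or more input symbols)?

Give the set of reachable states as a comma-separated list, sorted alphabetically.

Answer: S0, S1, S2, S3

Derivation:
BFS from S0:
  visit S0: S0--a-->S1 (new), S0--b-->S2 (new)
  visit S1: S1--a-->S0 (seen), S1--b-->S3 (new)
  visit S2: S2--a-->S1 (seen), S2--b-->S2 (seen)
  visit S3: S3--a-->S0 (seen), S3--b-->S1 (seen)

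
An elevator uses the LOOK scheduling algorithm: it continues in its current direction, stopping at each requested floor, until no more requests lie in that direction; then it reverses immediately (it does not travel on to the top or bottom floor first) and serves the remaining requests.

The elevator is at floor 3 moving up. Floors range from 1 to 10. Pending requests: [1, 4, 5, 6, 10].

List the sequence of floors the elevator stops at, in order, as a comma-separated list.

Answer: 4, 5, 6, 10, 1

Derivation:
Current: 3, moving UP
Serve above first (ascending): [4, 5, 6, 10]
Then reverse, serve below (descending): [1]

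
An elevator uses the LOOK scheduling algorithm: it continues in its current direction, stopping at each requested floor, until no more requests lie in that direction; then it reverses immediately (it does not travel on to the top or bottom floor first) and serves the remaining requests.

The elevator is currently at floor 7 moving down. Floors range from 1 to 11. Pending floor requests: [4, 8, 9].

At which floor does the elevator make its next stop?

Answer: 4

Derivation:
Current floor: 7, direction: down
Requests above: [8, 9]
Requests below: [4]
Moving down and requests lie below → nearest below is max([4]) = 4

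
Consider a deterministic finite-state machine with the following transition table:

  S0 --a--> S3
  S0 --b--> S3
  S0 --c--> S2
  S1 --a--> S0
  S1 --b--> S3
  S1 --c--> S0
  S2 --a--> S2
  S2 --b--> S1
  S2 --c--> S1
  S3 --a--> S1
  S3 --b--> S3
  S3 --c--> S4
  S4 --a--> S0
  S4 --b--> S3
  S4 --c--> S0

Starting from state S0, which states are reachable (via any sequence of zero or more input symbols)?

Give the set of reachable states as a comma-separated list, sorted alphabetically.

Answer: S0, S1, S2, S3, S4

Derivation:
BFS from S0:
  visit S0: S0--a-->S3 (new), S0--b-->S3 (seen), S0--c-->S2 (new)
  visit S3: S3--a-->S1 (new), S3--b-->S3 (seen), S3--c-->S4 (new)
  visit S2: S2--a-->S2 (seen), S2--b-->S1 (seen), S2--c-->S1 (seen)
  visit S1: S1--a-->S0 (seen), S1--b-->S3 (seen), S1--c-->S0 (seen)
  visit S4: S4--a-->S0 (seen), S4--b-->S3 (seen), S4--c-->S0 (seen)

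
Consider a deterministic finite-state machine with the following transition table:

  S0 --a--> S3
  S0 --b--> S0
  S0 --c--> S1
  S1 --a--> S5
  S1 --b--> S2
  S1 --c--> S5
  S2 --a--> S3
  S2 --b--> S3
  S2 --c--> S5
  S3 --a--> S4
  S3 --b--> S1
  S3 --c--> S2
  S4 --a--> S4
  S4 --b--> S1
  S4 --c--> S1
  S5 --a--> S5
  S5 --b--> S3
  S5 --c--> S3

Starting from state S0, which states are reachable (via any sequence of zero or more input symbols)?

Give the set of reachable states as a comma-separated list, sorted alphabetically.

Answer: S0, S1, S2, S3, S4, S5

Derivation:
BFS from S0:
  visit S0: S0--a-->S3 (new), S0--b-->S0 (seen), S0--c-->S1 (new)
  visit S3: S3--a-->S4 (new), S3--b-->S1 (seen), S3--c-->S2 (new)
  visit S1: S1--a-->S5 (new), S1--b-->S2 (seen), S1--c-->S5 (seen)
  visit S4: S4--a-->S4 (seen), S4--b-->S1 (seen), S4--c-->S1 (seen)
  visit S2: S2--a-->S3 (seen), S2--b-->S3 (seen), S2--c-->S5 (seen)
  visit S5: S5--a-->S5 (seen), S5--b-->S3 (seen), S5--c-->S3 (seen)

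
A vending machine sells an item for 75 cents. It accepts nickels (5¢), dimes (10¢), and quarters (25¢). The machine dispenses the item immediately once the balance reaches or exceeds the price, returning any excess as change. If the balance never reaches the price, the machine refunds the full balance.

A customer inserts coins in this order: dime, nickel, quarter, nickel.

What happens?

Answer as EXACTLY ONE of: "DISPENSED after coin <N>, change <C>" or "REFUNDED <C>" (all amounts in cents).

Answer: REFUNDED 45

Derivation:
Price: 75¢
Coin 1 (dime, 10¢): balance = 10¢
Coin 2 (nickel, 5¢): balance = 15¢
Coin 3 (quarter, 25¢): balance = 40¢
Coin 4 (nickel, 5¢): balance = 45¢
All coins inserted, balance 45¢ < price 75¢ → REFUND 45¢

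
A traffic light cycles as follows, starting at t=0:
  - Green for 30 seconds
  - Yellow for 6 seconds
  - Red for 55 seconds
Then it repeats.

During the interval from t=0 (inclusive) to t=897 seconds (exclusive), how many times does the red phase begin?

Cycle = 30+6+55 = 91s
red phase starts at t = k*91 + 36 for k=0,1,2,...
Need k*91+36 < 897 → k < 9.462
k ∈ {0, ..., 9} → 10 starts

Answer: 10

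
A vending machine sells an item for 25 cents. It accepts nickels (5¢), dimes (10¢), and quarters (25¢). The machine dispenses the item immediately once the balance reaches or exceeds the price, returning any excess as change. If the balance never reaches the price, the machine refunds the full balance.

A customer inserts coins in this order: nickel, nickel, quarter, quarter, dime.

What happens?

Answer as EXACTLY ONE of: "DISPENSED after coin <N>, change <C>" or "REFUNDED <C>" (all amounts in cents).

Answer: DISPENSED after coin 3, change 10

Derivation:
Price: 25¢
Coin 1 (nickel, 5¢): balance = 5¢
Coin 2 (nickel, 5¢): balance = 10¢
Coin 3 (quarter, 25¢): balance = 35¢
  → balance >= price → DISPENSE, change = 35 - 25 = 10¢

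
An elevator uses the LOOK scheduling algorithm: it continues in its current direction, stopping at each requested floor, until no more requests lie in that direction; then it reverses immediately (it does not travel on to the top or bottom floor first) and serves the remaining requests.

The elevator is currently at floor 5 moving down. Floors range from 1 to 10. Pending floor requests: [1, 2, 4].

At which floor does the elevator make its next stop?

Answer: 4

Derivation:
Current floor: 5, direction: down
Requests above: []
Requests below: [1, 2, 4]
Moving down and requests lie below → nearest below is max([1, 2, 4]) = 4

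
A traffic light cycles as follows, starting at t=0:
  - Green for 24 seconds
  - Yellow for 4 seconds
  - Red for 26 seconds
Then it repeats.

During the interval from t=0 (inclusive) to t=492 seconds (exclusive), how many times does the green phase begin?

Cycle = 24+4+26 = 54s
green phase starts at t = k*54 + 0 for k=0,1,2,...
Need k*54+0 < 492 → k < 9.111
k ∈ {0, ..., 9} → 10 starts

Answer: 10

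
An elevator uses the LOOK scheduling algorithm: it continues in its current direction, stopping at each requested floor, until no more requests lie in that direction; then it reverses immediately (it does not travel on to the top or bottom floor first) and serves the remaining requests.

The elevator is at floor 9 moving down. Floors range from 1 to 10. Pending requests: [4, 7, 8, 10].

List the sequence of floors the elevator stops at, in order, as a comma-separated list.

Answer: 8, 7, 4, 10

Derivation:
Current: 9, moving DOWN
Serve below first (descending): [8, 7, 4]
Then reverse, serve above (ascending): [10]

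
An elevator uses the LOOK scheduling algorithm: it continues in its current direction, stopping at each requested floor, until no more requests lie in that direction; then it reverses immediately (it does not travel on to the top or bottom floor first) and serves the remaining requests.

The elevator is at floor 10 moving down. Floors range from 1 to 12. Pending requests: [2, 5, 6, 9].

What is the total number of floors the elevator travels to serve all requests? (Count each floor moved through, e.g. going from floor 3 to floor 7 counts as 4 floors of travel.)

Answer: 8

Derivation:
Start at floor 10 moving down, LOOK stop order: [9, 6, 5, 2]
  10 → 9: |9-10| = 1, total = 1
  9 → 6: |6-9| = 3, total = 4
  6 → 5: |5-6| = 1, total = 5
  5 → 2: |2-5| = 3, total = 8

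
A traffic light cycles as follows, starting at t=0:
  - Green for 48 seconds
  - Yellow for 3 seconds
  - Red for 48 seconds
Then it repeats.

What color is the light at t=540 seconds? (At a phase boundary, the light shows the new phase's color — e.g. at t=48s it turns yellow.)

Answer: green

Derivation:
Cycle length = 48 + 3 + 48 = 99s
t = 540, phase_t = 540 mod 99 = 45
45 < 48 (green end) → GREEN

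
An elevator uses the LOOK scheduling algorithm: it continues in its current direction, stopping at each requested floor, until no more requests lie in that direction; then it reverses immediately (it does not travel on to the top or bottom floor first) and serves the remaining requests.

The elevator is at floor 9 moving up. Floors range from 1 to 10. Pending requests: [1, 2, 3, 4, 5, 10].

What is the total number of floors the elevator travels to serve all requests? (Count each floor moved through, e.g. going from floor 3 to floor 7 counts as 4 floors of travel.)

Answer: 10

Derivation:
Start at floor 9 moving up, LOOK stop order: [10, 5, 4, 3, 2, 1]
  9 → 10: |10-9| = 1, total = 1
  10 → 5: |5-10| = 5, total = 6
  5 → 4: |4-5| = 1, total = 7
  4 → 3: |3-4| = 1, total = 8
  3 → 2: |2-3| = 1, total = 9
  2 → 1: |1-2| = 1, total = 10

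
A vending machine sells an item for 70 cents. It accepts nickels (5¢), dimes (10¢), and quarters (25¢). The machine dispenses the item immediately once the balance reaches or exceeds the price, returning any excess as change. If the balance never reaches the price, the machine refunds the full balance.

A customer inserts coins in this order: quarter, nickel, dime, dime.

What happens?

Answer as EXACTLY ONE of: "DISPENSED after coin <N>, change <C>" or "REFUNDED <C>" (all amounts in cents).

Price: 70¢
Coin 1 (quarter, 25¢): balance = 25¢
Coin 2 (nickel, 5¢): balance = 30¢
Coin 3 (dime, 10¢): balance = 40¢
Coin 4 (dime, 10¢): balance = 50¢
All coins inserted, balance 50¢ < price 70¢ → REFUND 50¢

Answer: REFUNDED 50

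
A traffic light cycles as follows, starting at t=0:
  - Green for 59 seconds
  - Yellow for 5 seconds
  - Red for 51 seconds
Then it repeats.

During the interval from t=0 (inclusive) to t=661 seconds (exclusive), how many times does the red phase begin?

Cycle = 59+5+51 = 115s
red phase starts at t = k*115 + 64 for k=0,1,2,...
Need k*115+64 < 661 → k < 5.191
k ∈ {0, ..., 5} → 6 starts

Answer: 6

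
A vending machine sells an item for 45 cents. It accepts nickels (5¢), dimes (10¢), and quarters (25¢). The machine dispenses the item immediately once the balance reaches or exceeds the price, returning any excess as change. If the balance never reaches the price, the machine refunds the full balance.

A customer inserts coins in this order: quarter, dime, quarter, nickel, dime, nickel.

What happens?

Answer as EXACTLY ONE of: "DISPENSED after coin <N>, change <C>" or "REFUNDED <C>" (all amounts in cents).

Price: 45¢
Coin 1 (quarter, 25¢): balance = 25¢
Coin 2 (dime, 10¢): balance = 35¢
Coin 3 (quarter, 25¢): balance = 60¢
  → balance >= price → DISPENSE, change = 60 - 45 = 15¢

Answer: DISPENSED after coin 3, change 15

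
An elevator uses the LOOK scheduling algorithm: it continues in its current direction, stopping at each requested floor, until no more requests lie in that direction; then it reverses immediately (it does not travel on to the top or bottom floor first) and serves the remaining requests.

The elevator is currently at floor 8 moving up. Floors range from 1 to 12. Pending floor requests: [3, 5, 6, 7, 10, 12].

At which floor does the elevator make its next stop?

Answer: 10

Derivation:
Current floor: 8, direction: up
Requests above: [10, 12]
Requests below: [3, 5, 6, 7]
Moving up and requests lie above → nearest above is min([10, 12]) = 10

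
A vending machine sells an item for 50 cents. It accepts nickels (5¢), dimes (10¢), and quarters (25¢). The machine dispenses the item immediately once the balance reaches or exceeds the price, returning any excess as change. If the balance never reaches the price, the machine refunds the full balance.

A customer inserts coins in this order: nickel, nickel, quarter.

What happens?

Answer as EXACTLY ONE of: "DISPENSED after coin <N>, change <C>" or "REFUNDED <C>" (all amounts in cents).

Answer: REFUNDED 35

Derivation:
Price: 50¢
Coin 1 (nickel, 5¢): balance = 5¢
Coin 2 (nickel, 5¢): balance = 10¢
Coin 3 (quarter, 25¢): balance = 35¢
All coins inserted, balance 35¢ < price 50¢ → REFUND 35¢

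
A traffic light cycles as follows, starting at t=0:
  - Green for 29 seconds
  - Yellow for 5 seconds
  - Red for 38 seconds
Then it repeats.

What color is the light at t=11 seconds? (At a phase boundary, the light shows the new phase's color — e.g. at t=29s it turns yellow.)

Cycle length = 29 + 5 + 38 = 72s
t = 11, phase_t = 11 mod 72 = 11
11 < 29 (green end) → GREEN

Answer: green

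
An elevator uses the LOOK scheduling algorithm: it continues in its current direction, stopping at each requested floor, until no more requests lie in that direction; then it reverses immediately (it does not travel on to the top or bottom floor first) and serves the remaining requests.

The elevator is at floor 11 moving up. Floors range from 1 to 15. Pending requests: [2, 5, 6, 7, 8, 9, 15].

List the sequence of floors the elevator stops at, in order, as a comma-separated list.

Current: 11, moving UP
Serve above first (ascending): [15]
Then reverse, serve below (descending): [9, 8, 7, 6, 5, 2]

Answer: 15, 9, 8, 7, 6, 5, 2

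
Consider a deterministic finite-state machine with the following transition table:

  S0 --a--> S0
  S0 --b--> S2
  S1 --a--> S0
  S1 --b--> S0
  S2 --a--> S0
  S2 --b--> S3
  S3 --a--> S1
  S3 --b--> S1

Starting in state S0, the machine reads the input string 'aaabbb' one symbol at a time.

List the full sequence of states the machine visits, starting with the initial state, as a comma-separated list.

Answer: S0, S0, S0, S0, S2, S3, S1

Derivation:
Start: S0
  read 'a': S0 --a--> S0
  read 'a': S0 --a--> S0
  read 'a': S0 --a--> S0
  read 'b': S0 --b--> S2
  read 'b': S2 --b--> S3
  read 'b': S3 --b--> S1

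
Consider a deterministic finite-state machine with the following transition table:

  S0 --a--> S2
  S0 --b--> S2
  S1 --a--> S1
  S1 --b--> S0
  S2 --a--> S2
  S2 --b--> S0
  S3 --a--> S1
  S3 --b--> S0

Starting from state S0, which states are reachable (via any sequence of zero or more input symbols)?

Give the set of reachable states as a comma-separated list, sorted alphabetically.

BFS from S0:
  visit S0: S0--a-->S2 (new), S0--b-->S2 (seen)
  visit S2: S2--a-->S2 (seen), S2--b-->S0 (seen)

Answer: S0, S2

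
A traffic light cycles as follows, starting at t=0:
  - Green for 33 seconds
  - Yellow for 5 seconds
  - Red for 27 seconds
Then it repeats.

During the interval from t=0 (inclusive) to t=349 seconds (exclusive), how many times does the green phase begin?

Cycle = 33+5+27 = 65s
green phase starts at t = k*65 + 0 for k=0,1,2,...
Need k*65+0 < 349 → k < 5.369
k ∈ {0, ..., 5} → 6 starts

Answer: 6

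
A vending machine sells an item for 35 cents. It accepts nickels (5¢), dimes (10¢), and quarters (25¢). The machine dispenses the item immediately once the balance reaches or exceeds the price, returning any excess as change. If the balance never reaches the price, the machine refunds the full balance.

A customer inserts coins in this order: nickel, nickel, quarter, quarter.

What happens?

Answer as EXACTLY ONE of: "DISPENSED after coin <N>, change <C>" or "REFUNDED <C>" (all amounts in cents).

Answer: DISPENSED after coin 3, change 0

Derivation:
Price: 35¢
Coin 1 (nickel, 5¢): balance = 5¢
Coin 2 (nickel, 5¢): balance = 10¢
Coin 3 (quarter, 25¢): balance = 35¢
  → balance >= price → DISPENSE, change = 35 - 35 = 0¢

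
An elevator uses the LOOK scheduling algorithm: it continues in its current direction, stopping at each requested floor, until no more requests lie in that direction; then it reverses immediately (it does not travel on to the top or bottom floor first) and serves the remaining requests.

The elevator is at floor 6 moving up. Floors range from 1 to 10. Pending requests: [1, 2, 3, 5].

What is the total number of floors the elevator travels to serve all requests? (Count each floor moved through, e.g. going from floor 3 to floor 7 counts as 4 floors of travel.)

Answer: 5

Derivation:
Start at floor 6 moving up, LOOK stop order: [5, 3, 2, 1]
  6 → 5: |5-6| = 1, total = 1
  5 → 3: |3-5| = 2, total = 3
  3 → 2: |2-3| = 1, total = 4
  2 → 1: |1-2| = 1, total = 5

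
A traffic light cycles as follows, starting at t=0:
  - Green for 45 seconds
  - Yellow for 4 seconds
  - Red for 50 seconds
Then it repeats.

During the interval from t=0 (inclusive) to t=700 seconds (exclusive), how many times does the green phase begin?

Cycle = 45+4+50 = 99s
green phase starts at t = k*99 + 0 for k=0,1,2,...
Need k*99+0 < 700 → k < 7.071
k ∈ {0, ..., 7} → 8 starts

Answer: 8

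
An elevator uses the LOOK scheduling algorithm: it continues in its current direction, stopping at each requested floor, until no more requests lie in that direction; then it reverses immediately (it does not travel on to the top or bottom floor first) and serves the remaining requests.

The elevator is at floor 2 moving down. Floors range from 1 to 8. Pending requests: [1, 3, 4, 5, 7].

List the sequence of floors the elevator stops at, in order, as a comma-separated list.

Answer: 1, 3, 4, 5, 7

Derivation:
Current: 2, moving DOWN
Serve below first (descending): [1]
Then reverse, serve above (ascending): [3, 4, 5, 7]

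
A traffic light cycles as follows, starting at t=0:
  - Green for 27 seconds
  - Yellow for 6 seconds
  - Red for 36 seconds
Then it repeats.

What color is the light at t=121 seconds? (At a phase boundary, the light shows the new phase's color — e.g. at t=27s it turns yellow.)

Answer: red

Derivation:
Cycle length = 27 + 6 + 36 = 69s
t = 121, phase_t = 121 mod 69 = 52
52 >= 33 → RED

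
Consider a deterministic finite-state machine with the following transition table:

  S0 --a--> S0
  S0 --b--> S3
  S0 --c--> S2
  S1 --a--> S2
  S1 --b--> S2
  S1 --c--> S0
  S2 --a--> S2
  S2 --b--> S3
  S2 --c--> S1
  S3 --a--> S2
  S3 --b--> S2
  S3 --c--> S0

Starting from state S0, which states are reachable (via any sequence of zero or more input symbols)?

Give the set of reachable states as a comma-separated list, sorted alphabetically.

Answer: S0, S1, S2, S3

Derivation:
BFS from S0:
  visit S0: S0--a-->S0 (seen), S0--b-->S3 (new), S0--c-->S2 (new)
  visit S3: S3--a-->S2 (seen), S3--b-->S2 (seen), S3--c-->S0 (seen)
  visit S2: S2--a-->S2 (seen), S2--b-->S3 (seen), S2--c-->S1 (new)
  visit S1: S1--a-->S2 (seen), S1--b-->S2 (seen), S1--c-->S0 (seen)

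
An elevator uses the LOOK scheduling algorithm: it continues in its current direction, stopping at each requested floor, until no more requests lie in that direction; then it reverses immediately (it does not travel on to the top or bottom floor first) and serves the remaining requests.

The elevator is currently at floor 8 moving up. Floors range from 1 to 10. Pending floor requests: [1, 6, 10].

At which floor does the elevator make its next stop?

Answer: 10

Derivation:
Current floor: 8, direction: up
Requests above: [10]
Requests below: [1, 6]
Moving up and requests lie above → nearest above is min([10]) = 10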